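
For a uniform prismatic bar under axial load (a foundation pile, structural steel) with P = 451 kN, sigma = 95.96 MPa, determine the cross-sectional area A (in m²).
Model: a uniform prismatic bar under axial load, so sigma = P / A.
Solve for A: A = P / sigma.
Convert to SI units:
  P = 451 kN = 451000 N
  sigma = 95.96 MPa = 9.596 × 10⁷ Pa
Substitute:
  A = 451000 / (9.596 × 10⁷)
  A = 0.0047 m²
Final answer: A = 0.0047 m²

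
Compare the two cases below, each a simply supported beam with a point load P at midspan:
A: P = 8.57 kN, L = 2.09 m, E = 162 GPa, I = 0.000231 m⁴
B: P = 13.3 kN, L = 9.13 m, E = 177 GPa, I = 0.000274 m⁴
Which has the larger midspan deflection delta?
Model: a simply supported beam with a point load P at midspan, so delta = (P·L^3) / (48·E·I) (SI units).
  A: delta = (8570 × 2.09^3) / (48 × (1.62 × 10¹¹) × 0.000231) = 4.356 × 10⁻⁵ m = 0.04356 mm
  B: delta = (13300 × 9.13^3) / (48 × (1.77 × 10¹¹) × 0.000274) = 0.004348 m = 4.348 mm
4.348 mm > 0.04356 mm, so B is larger.
Final answer: B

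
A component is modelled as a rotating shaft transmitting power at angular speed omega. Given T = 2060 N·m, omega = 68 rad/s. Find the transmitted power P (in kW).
Model: a rotating shaft transmitting power at angular speed omega, so P = T·omega.
Substitute:
  P = 2060 × 68
  P = 140100 W
Convert: P = 140100 W = 140.1 kW
Final answer: P = 140.1 kW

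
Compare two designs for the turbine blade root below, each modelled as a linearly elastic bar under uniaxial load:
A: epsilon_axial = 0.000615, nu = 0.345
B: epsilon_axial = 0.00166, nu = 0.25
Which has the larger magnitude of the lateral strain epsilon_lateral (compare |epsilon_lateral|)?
Model: a linearly elastic bar under uniaxial load, so epsilon_lateral = -nu·epsilon_axial (SI units).
  A: epsilon_lateral = -(0.345 × 0.000615) = -0.0002122
  B: epsilon_lateral = -(0.25 × 0.00166) = -0.000415
|epsilon_lateral|: A = 0.0002122, B = 0.000415, so B is larger in magnitude.
Final answer: B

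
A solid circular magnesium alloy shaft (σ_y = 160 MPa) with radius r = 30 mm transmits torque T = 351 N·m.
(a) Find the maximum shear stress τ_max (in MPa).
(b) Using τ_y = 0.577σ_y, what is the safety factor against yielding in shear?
(a) For a solid circular shaft, τ_max = T·r/J with J = π·r^4/2, i.e. τ_max = 2·T / (π·r^3). Convert r = 30 mm = 0.03 m.
  τ_max = (2 × 351) / (π × 0.03^3) = 8.276 × 10⁶ Pa = 8.276 MPa
(b) τ_y = 0.577 × 160 = 92.32 MPa
  SF = τ_y/τ_max = 92.32 / 8.276 = 11.16
Final answer: (a) τ_max = 8.276 MPa, (b) SF = 11.16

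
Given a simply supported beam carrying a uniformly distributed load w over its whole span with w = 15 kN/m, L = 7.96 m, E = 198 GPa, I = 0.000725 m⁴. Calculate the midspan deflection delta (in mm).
Model: a simply supported beam carrying a uniformly distributed load w over its whole span, so delta = (5·w·L^4) / (384·E·I).
Convert to SI units:
  w = 15 kN/m = 15000 N/m
  E = 198 GPa = 1.98 × 10¹¹ Pa
Substitute:
  delta = (5 × 15000 × 7.96^4) / (384 × (1.98 × 10¹¹) × 0.000725)
  delta = 0.005462 m
Convert: delta = 0.005462 m = 5.462 mm
Final answer: delta = 5.462 mm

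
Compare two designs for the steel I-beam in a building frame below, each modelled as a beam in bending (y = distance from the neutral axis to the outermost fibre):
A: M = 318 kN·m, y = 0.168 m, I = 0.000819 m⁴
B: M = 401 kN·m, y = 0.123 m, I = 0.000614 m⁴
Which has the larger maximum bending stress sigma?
Model: a beam in bending (y = distance from the neutral axis to the outermost fibre), so sigma = (M·y) / I (SI units).
  A: sigma = (318000 × 0.168) / 0.000819 = 6.523 × 10⁷ Pa = 65.23 MPa
  B: sigma = (401000 × 0.123) / 0.000614 = 8.033 × 10⁷ Pa = 80.33 MPa
80.33 MPa > 65.23 MPa, so B is larger.
Final answer: B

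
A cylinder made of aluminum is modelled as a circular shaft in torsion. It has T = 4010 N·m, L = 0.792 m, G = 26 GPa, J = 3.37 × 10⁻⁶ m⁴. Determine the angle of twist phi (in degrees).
Model: a circular shaft in torsion, so phi = (T·L) / (G·J).
Convert to SI units:
  G = 26 GPa = 2.6 × 10¹⁰ Pa
Substitute:
  phi = (4010 × 0.792) / ((2.6 × 10¹⁰) × (3.37 × 10⁻⁶))
  phi = 0.03625 rad
Convert to degrees: phi = 0.03625 × 180/π = 2.077°
Final answer: phi = 2.077°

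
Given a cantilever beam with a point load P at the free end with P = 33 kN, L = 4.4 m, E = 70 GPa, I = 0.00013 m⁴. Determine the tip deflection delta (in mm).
Model: a cantilever beam with a point load P at the free end, so delta = (P·L^3) / (3·E·I).
Convert to SI units:
  P = 33 kN = 33000 N
  E = 70 GPa = 7 × 10¹⁰ Pa
Substitute:
  delta = (33000 × 4.4^3) / (3 × (7 × 10¹⁰) × 0.00013)
  delta = 0.103 m
Convert: delta = 0.103 m = 103 mm
Final answer: delta = 103 mm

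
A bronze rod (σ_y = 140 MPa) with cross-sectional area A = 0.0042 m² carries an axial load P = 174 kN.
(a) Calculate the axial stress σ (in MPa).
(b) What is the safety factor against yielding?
(a) Axial stress σ = P/A. Convert P = 174 kN = 174000 N.
  σ = 174000 / 0.0042 = 4.143 × 10⁷ Pa = 41.43 MPa
(b) Safety factor SF = σ_y/σ = 140 / 41.43 = 3.379
Final answer: (a) σ = 41.43 MPa, (b) SF = 3.379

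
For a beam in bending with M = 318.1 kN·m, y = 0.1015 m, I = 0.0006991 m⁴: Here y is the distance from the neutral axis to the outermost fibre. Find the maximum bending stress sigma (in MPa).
Model: a beam in bending, so sigma = (M·y) / I.
Convert to SI units:
  M = 318.1 kN·m = 318100 N·m
Substitute:
  sigma = (318100 × 0.1015) / 0.0006991
  sigma = 4.618 × 10⁷ Pa
Convert: sigma = 4.618 × 10⁷ Pa = 46.18 MPa
Final answer: sigma = 46.18 MPa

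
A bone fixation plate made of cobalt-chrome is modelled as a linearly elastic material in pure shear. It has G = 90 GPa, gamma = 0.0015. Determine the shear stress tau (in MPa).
Model: a linearly elastic material in pure shear, so tau = G·gamma.
Convert to SI units:
  G = 90 GPa = 9 × 10¹⁰ Pa
Substitute:
  tau = (9 × 10¹⁰) × 0.0015
  tau = 1.35 × 10⁸ Pa
Convert: tau = 1.35 × 10⁸ Pa = 135 MPa
Final answer: tau = 135 MPa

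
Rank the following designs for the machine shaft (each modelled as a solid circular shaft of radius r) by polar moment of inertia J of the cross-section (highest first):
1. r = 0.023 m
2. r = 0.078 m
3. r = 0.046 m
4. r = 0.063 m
Model: a solid circular shaft of radius r, so J = (π·r^4) / 2 (SI units).
  Case 1: J = (π × 0.023^4) / 2 = 4.396 × 10⁻⁷ m⁴
  Case 2: J = (π × 0.078^4) / 2 = 5.814 × 10⁻⁵ m⁴
  Case 3: J = (π × 0.046^4) / 2 = 7.033 × 10⁻⁶ m⁴
  Case 4: J = (π × 0.063^4) / 2 = 2.474 × 10⁻⁵ m⁴
Ordering: 5.814 × 10⁻⁵ m⁴ (case 2) > 2.474 × 10⁻⁵ m⁴ (case 4) > 7.033 × 10⁻⁶ m⁴ (case 3) > 4.396 × 10⁻⁷ m⁴ (case 1)
Final answer: 2, 4, 3, 1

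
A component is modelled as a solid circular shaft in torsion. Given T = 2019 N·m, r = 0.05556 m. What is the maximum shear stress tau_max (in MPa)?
Model: a solid circular shaft in torsion, so tau_max = (2·T) / (π·r^3).
Substitute:
  tau_max = (2 × 2019) / (π × 0.05556^3)
  tau_max = 7.494 × 10⁶ Pa
Convert: tau_max = 7.494 × 10⁶ Pa = 7.494 MPa
Final answer: tau_max = 7.494 MPa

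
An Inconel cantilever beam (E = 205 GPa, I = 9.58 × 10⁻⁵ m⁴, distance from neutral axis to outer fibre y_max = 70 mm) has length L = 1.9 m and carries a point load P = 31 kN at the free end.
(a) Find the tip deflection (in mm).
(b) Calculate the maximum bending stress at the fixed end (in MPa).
(a) Tip deflection of a cantilever with an end point load: δ = P·L^3 / (3·E·I). Convert P = 31 kN = 31000 N, E = 205 GPa = 2.05 × 10¹¹ Pa.
  δ = (31000 × 1.9^3) / (3 × (2.05 × 10¹¹) × (9.58 × 10⁻⁵)) = 0.003609 m = 3.609 mm
(b) Maximum bending moment at the fixed end: M = P·L = 31000 × 1.9 = 58900 N·m. Convert y_max = 70 mm = 0.07 m.
  σ = M·y_max / I = (58900 × 0.07) / (9.58 × 10⁻⁵) = 4.304 × 10⁷ Pa = 43.04 MPa
Final answer: (a) δ = 3.609 mm, (b) σ = 43.04 MPa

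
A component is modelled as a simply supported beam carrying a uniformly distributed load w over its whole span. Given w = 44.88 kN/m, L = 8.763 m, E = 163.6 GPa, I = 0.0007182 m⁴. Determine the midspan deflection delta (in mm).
Model: a simply supported beam carrying a uniformly distributed load w over its whole span, so delta = (5·w·L^4) / (384·E·I).
Convert to SI units:
  w = 44.88 kN/m = 44880 N/m
  E = 163.6 GPa = 1.636 × 10¹¹ Pa
Substitute:
  delta = (5 × 44880 × 8.763^4) / (384 × (1.636 × 10¹¹) × 0.0007182)
  delta = 0.02933 m
Convert: delta = 0.02933 m = 29.33 mm
Final answer: delta = 29.33 mm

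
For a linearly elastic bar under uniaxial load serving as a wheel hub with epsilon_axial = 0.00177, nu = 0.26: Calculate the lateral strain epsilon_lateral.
Model: a linearly elastic bar under uniaxial load, so epsilon_lateral = -nu·epsilon_axial.
Substitute:
  epsilon_lateral = -(0.26 × 0.00177)
  epsilon_lateral = -0.0004602
Final answer: epsilon_lateral = -0.0004602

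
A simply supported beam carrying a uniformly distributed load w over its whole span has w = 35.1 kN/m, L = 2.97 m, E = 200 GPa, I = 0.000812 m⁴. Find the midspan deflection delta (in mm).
Model: a simply supported beam carrying a uniformly distributed load w over its whole span, so delta = (5·w·L^4) / (384·E·I).
Convert to SI units:
  w = 35.1 kN/m = 35100 N/m
  E = 200 GPa = 2 × 10¹¹ Pa
Substitute:
  delta = (5 × 35100 × 2.97^4) / (384 × (2 × 10¹¹) × 0.000812)
  delta = 0.000219 m
Convert: delta = 0.000219 m = 0.219 mm
Final answer: delta = 0.219 mm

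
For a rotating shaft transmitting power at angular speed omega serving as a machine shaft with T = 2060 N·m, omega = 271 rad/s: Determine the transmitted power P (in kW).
Model: a rotating shaft transmitting power at angular speed omega, so P = T·omega.
Substitute:
  P = 2060 × 271
  P = 558300 W
Convert: P = 558300 W = 558.3 kW
Final answer: P = 558.3 kW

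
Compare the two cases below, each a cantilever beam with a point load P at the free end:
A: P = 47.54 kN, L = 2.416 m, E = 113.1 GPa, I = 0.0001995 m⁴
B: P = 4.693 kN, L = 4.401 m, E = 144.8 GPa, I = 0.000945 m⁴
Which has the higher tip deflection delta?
Model: a cantilever beam with a point load P at the free end, so delta = (P·L^3) / (3·E·I) (SI units).
  A: delta = (47540 × 2.416^3) / (3 × (1.131 × 10¹¹) × 0.0001995) = 0.009904 m = 9.904 mm
  B: delta = (4693 × 4.401^3) / (3 × (1.448 × 10¹¹) × 0.000945) = 0.0009745 m = 0.9745 mm
9.904 mm > 0.9745 mm, so A is larger.
Final answer: A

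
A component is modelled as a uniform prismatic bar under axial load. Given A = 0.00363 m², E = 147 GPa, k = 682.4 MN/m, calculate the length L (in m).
Model: a uniform prismatic bar under axial load, so k = (A·E) / L.
Solve for L: L = (A·E) / k.
Convert to SI units:
  E = 147 GPa = 1.47 × 10¹¹ Pa
  k = 682.4 MN/m = 6.824 × 10⁸ N/m
Substitute:
  L = (0.00363 × (1.47 × 10¹¹)) / (6.824 × 10⁸)
  L = 0.782 m
Final answer: L = 0.782 m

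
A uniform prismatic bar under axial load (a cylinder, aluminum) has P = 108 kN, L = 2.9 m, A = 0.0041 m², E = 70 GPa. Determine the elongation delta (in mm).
Model: a uniform prismatic bar under axial load, so delta = (P·L) / (A·E).
Convert to SI units:
  P = 108 kN = 108000 N
  E = 70 GPa = 7 × 10¹⁰ Pa
Substitute:
  delta = (108000 × 2.9) / (0.0041 × (7 × 10¹⁰))
  delta = 0.001091 m
Convert: delta = 0.001091 m = 1.091 mm
Final answer: delta = 1.091 mm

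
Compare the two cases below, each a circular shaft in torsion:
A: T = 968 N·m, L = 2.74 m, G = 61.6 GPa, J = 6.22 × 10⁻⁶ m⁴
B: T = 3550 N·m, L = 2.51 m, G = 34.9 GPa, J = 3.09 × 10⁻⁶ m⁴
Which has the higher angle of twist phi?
Model: a circular shaft in torsion, so phi = (T·L) / (G·J) (SI units).
  A: phi = (968 × 2.74) / ((6.16 × 10¹⁰) × (6.22 × 10⁻⁶)) = 0.006922 rad = 0.3966°
  B: phi = (3550 × 2.51) / ((3.49 × 10¹⁰) × (3.09 × 10⁻⁶)) = 0.08263 rad = 4.734°
4.734° > 0.3966°, so B is larger.
Final answer: B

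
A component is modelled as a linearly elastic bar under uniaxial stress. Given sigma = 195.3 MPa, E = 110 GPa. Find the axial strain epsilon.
Model: a linearly elastic bar under uniaxial stress, so epsilon = sigma / E.
Convert to SI units:
  sigma = 195.3 MPa = 1.953 × 10⁸ Pa
  E = 110 GPa = 1.1 × 10¹¹ Pa
Substitute:
  epsilon = (1.953 × 10⁸) / (1.1 × 10¹¹)
  epsilon = 0.001775
Final answer: epsilon = 0.001775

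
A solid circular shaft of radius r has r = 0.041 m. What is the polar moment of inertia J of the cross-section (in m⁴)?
Model: a solid circular shaft of radius r, so J = (π·r^4) / 2.
Substitute:
  J = (π × 0.041^4) / 2
  J = 4.439 × 10⁻⁶ m⁴
Final answer: J = 4.439 × 10⁻⁶ m⁴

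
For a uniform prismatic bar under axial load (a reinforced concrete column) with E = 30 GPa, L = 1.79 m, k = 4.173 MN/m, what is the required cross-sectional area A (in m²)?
Model: a uniform prismatic bar under axial load, so k = (A·E) / L.
Solve for A: A = (k·L) / E.
Convert to SI units:
  E = 30 GPa = 3 × 10¹⁰ Pa
  k = 4.173 MN/m = 4.173 × 10⁶ N/m
Substitute:
  A = ((4.173 × 10⁶) × 1.79) / (3 × 10¹⁰)
  A = 0.000249 m²
Final answer: A = 0.000249 m²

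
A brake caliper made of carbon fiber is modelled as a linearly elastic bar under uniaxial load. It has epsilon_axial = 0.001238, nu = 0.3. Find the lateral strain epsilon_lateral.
Model: a linearly elastic bar under uniaxial load, so epsilon_lateral = -nu·epsilon_axial.
Substitute:
  epsilon_lateral = -(0.3 × 0.001238)
  epsilon_lateral = -0.0003714
Final answer: epsilon_lateral = -0.0003714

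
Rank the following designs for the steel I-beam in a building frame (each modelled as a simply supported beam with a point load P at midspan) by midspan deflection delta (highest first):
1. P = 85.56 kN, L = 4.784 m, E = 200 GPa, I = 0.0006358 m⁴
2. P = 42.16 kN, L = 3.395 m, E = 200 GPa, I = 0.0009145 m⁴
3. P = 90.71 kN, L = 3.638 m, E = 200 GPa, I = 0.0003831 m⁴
Model: a simply supported beam with a point load P at midspan, so delta = (P·L^3) / (48·E·I) (SI units).
  Case 1: delta = (85560 × 4.784^3) / (48 × (2 × 10¹¹) × 0.0006358) = 0.001535 m = 1.535 mm
  Case 2: delta = (42160 × 3.395^3) / (48 × (2 × 10¹¹) × 0.0009145) = 0.0001879 m = 0.1879 mm
  Case 3: delta = (90710 × 3.638^3) / (48 × (2 × 10¹¹) × 0.0003831) = 0.001188 m = 1.188 mm
Ordering: 1.535 mm (case 1) > 1.188 mm (case 3) > 0.1879 mm (case 2)
Final answer: 1, 3, 2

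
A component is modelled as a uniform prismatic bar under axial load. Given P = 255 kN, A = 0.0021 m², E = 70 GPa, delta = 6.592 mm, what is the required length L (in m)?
Model: a uniform prismatic bar under axial load, so delta = (P·L) / (A·E).
Solve for L: L = (delta·A·E) / P.
Convert to SI units:
  P = 255 kN = 255000 N
  E = 70 GPa = 7 × 10¹⁰ Pa
  delta = 6.592 mm = 0.006592 m
Substitute:
  L = (0.006592 × 0.0021 × (7 × 10¹⁰)) / 255000
  L = 3.8 m
Final answer: L = 3.8 m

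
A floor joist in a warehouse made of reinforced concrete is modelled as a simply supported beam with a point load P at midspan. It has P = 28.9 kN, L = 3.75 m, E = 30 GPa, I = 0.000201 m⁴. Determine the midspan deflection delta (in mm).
Model: a simply supported beam with a point load P at midspan, so delta = (P·L^3) / (48·E·I).
Convert to SI units:
  P = 28.9 kN = 28900 N
  E = 30 GPa = 3 × 10¹⁰ Pa
Substitute:
  delta = (28900 × 3.75^3) / (48 × (3 × 10¹⁰) × 0.000201)
  delta = 0.005265 m
Convert: delta = 0.005265 m = 5.265 mm
Final answer: delta = 5.265 mm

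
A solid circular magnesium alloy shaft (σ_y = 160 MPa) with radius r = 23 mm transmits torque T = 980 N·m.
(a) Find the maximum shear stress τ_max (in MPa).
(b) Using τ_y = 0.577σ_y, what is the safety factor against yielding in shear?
(a) For a solid circular shaft, τ_max = T·r/J with J = π·r^4/2, i.e. τ_max = 2·T / (π·r^3). Convert r = 23 mm = 0.023 m.
  τ_max = (2 × 980) / (π × 0.023^3) = 5.128 × 10⁷ Pa = 51.28 MPa
(b) τ_y = 0.577 × 160 = 92.32 MPa
  SF = τ_y/τ_max = 92.32 / 51.28 = 1.8
Final answer: (a) τ_max = 51.28 MPa, (b) SF = 1.8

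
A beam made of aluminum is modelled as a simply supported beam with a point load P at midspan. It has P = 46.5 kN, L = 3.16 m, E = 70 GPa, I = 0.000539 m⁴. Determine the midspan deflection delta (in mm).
Model: a simply supported beam with a point load P at midspan, so delta = (P·L^3) / (48·E·I).
Convert to SI units:
  P = 46.5 kN = 46500 N
  E = 70 GPa = 7 × 10¹⁰ Pa
Substitute:
  delta = (46500 × 3.16^3) / (48 × (7 × 10¹⁰) × 0.000539)
  delta = 0.0008102 m
Convert: delta = 0.0008102 m = 0.8102 mm
Final answer: delta = 0.8102 mm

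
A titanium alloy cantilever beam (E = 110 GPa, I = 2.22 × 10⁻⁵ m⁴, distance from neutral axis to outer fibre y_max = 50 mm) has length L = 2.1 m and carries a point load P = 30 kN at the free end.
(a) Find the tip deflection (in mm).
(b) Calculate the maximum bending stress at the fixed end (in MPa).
(a) Tip deflection of a cantilever with an end point load: δ = P·L^3 / (3·E·I). Convert P = 30 kN = 30000 N, E = 110 GPa = 1.1 × 10¹¹ Pa.
  δ = (30000 × 2.1^3) / (3 × (1.1 × 10¹¹) × (2.22 × 10⁻⁵)) = 0.03792 m = 37.92 mm
(b) Maximum bending moment at the fixed end: M = P·L = 30000 × 2.1 = 63000 N·m. Convert y_max = 50 mm = 0.05 m.
  σ = M·y_max / I = (63000 × 0.05) / (2.22 × 10⁻⁵) = 1.419 × 10⁸ Pa = 141.9 MPa
Final answer: (a) δ = 37.92 mm, (b) σ = 141.9 MPa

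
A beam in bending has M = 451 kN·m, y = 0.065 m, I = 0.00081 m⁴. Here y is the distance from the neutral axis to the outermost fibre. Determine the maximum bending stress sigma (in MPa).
Model: a beam in bending, so sigma = (M·y) / I.
Convert to SI units:
  M = 451 kN·m = 451000 N·m
Substitute:
  sigma = (451000 × 0.065) / 0.00081
  sigma = 3.619 × 10⁷ Pa
Convert: sigma = 3.619 × 10⁷ Pa = 36.19 MPa
Final answer: sigma = 36.19 MPa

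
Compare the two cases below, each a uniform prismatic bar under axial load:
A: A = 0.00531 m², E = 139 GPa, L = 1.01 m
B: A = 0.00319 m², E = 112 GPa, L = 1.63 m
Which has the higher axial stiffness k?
Model: a uniform prismatic bar under axial load, so k = (A·E) / L (SI units).
  A: k = (0.00531 × (1.39 × 10¹¹)) / 1.01 = 7.308 × 10⁸ N/m = 730.8 MN/m
  B: k = (0.00319 × (1.12 × 10¹¹)) / 1.63 = 2.192 × 10⁸ N/m = 219.2 MN/m
730.8 MN/m > 219.2 MN/m, so A is larger.
Final answer: A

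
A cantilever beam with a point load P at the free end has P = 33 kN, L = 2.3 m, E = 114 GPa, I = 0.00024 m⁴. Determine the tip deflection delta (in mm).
Model: a cantilever beam with a point load P at the free end, so delta = (P·L^3) / (3·E·I).
Convert to SI units:
  P = 33 kN = 33000 N
  E = 114 GPa = 1.14 × 10¹¹ Pa
Substitute:
  delta = (33000 × 2.3^3) / (3 × (1.14 × 10¹¹) × 0.00024)
  delta = 0.004892 m
Convert: delta = 0.004892 m = 4.892 mm
Final answer: delta = 4.892 mm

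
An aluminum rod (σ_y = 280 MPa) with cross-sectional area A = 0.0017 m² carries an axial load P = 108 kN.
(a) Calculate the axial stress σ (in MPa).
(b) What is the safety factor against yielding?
(a) Axial stress σ = P/A. Convert P = 108 kN = 108000 N.
  σ = 108000 / 0.0017 = 6.353 × 10⁷ Pa = 63.53 MPa
(b) Safety factor SF = σ_y/σ = 280 / 63.53 = 4.407
Final answer: (a) σ = 63.53 MPa, (b) SF = 4.407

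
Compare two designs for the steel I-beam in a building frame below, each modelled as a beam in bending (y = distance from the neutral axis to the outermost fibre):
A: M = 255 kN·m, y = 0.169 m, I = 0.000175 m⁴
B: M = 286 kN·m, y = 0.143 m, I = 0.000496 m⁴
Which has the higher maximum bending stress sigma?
Model: a beam in bending (y = distance from the neutral axis to the outermost fibre), so sigma = (M·y) / I (SI units).
  A: sigma = (255000 × 0.169) / 0.000175 = 2.463 × 10⁸ Pa = 246.3 MPa
  B: sigma = (286000 × 0.143) / 0.000496 = 8.246 × 10⁷ Pa = 82.46 MPa
246.3 MPa > 82.46 MPa, so A is larger.
Final answer: A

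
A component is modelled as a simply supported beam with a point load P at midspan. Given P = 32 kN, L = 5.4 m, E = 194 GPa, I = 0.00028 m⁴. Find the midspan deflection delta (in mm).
Model: a simply supported beam with a point load P at midspan, so delta = (P·L^3) / (48·E·I).
Convert to SI units:
  P = 32 kN = 32000 N
  E = 194 GPa = 1.94 × 10¹¹ Pa
Substitute:
  delta = (32000 × 5.4^3) / (48 × (1.94 × 10¹¹) × 0.00028)
  delta = 0.001933 m
Convert: delta = 0.001933 m = 1.933 mm
Final answer: delta = 1.933 mm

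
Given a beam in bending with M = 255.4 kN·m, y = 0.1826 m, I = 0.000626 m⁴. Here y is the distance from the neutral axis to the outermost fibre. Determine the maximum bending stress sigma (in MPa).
Model: a beam in bending, so sigma = (M·y) / I.
Convert to SI units:
  M = 255.4 kN·m = 255400 N·m
Substitute:
  sigma = (255400 × 0.1826) / 0.000626
  sigma = 7.45 × 10⁷ Pa
Convert: sigma = 7.45 × 10⁷ Pa = 74.5 MPa
Final answer: sigma = 74.5 MPa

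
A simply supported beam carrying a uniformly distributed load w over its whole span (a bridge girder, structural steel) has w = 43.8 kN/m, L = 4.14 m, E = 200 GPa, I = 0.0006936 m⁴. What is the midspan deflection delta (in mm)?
Model: a simply supported beam carrying a uniformly distributed load w over its whole span, so delta = (5·w·L^4) / (384·E·I).
Convert to SI units:
  w = 43.8 kN/m = 43800 N/m
  E = 200 GPa = 2 × 10¹¹ Pa
Substitute:
  delta = (5 × 43800 × 4.14^4) / (384 × (2 × 10¹¹) × 0.0006936)
  delta = 0.001208 m
Convert: delta = 0.001208 m = 1.208 mm
Final answer: delta = 1.208 mm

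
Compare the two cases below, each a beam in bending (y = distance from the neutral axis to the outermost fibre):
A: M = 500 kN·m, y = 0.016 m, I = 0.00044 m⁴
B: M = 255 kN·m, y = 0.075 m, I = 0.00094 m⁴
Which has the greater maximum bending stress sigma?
Model: a beam in bending (y = distance from the neutral axis to the outermost fibre), so sigma = (M·y) / I (SI units).
  A: sigma = (500000 × 0.016) / 0.00044 = 1.818 × 10⁷ Pa = 18.18 MPa
  B: sigma = (255000 × 0.075) / 0.00094 = 2.035 × 10⁷ Pa = 20.35 MPa
20.35 MPa > 18.18 MPa, so B is larger.
Final answer: B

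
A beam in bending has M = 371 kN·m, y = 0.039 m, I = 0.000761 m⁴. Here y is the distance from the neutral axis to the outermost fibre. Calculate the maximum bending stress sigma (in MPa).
Model: a beam in bending, so sigma = (M·y) / I.
Convert to SI units:
  M = 371 kN·m = 371000 N·m
Substitute:
  sigma = (371000 × 0.039) / 0.000761
  sigma = 1.901 × 10⁷ Pa
Convert: sigma = 1.901 × 10⁷ Pa = 19.01 MPa
Final answer: sigma = 19.01 MPa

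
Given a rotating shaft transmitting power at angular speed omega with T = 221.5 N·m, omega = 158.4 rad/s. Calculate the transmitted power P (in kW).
Model: a rotating shaft transmitting power at angular speed omega, so P = T·omega.
Substitute:
  P = 221.5 × 158.4
  P = 35090 W
Convert: P = 35090 W = 35.09 kW
Final answer: P = 35.09 kW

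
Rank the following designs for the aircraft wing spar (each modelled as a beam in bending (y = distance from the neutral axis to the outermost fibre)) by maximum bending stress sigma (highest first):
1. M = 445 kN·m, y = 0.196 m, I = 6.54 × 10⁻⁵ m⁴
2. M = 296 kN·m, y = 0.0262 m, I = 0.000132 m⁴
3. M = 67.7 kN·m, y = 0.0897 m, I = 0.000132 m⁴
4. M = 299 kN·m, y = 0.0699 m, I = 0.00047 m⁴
Model: a beam in bending (y = distance from the neutral axis to the outermost fibre), so sigma = (M·y) / I (SI units).
  Case 1: sigma = (445000 × 0.196) / (6.54 × 10⁻⁵) = 1.334 × 10⁹ Pa = 1334 MPa
  Case 2: sigma = (296000 × 0.0262) / 0.000132 = 5.875 × 10⁷ Pa = 58.75 MPa
  Case 3: sigma = (67700 × 0.0897) / 0.000132 = 4.601 × 10⁷ Pa = 46.01 MPa
  Case 4: sigma = (299000 × 0.0699) / 0.00047 = 4.447 × 10⁷ Pa = 44.47 MPa
Ordering: 1334 MPa (case 1) > 58.75 MPa (case 2) > 46.01 MPa (case 3) > 44.47 MPa (case 4)
Final answer: 1, 2, 3, 4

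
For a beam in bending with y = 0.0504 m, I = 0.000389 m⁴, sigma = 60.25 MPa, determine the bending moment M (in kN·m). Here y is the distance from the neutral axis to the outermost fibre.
Model: a beam in bending, so sigma = (M·y) / I.
Solve for M: M = (sigma·I) / y.
Convert to SI units:
  sigma = 60.25 MPa = 6.025 × 10⁷ Pa
Substitute:
  M = ((6.025 × 10⁷) × 0.000389) / 0.0504
  M = 465000 N·m
Convert: M = 465000 N·m = 465 kN·m
Final answer: M = 465 kN·m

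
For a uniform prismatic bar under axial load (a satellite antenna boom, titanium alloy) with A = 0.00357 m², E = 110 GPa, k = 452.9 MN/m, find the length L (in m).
Model: a uniform prismatic bar under axial load, so k = (A·E) / L.
Solve for L: L = (A·E) / k.
Convert to SI units:
  E = 110 GPa = 1.1 × 10¹¹ Pa
  k = 452.9 MN/m = 4.529 × 10⁸ N/m
Substitute:
  L = (0.00357 × (1.1 × 10¹¹)) / (4.529 × 10⁸)
  L = 0.8671 m
Final answer: L = 0.8671 m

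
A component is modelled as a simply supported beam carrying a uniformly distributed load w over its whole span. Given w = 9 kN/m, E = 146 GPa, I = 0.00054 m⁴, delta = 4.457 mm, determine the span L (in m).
Model: a simply supported beam carrying a uniformly distributed load w over its whole span, so delta = (5·w·L^4) / (384·E·I).
Solve for L: L = ((384·delta·E·I) / (5·w))^(1/4).
Convert to SI units:
  w = 9 kN/m = 9000 N/m
  E = 146 GPa = 1.46 × 10¹¹ Pa
  delta = 4.457 mm = 0.004457 m
Substitute:
  L = ((384 × 0.004457 × (1.46 × 10¹¹) × 0.00054) / (5 × 9000))^(1/4)
  L = 7.4 m
Final answer: L = 7.4 m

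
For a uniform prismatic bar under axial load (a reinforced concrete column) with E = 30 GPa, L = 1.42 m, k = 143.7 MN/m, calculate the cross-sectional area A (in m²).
Model: a uniform prismatic bar under axial load, so k = (A·E) / L.
Solve for A: A = (k·L) / E.
Convert to SI units:
  E = 30 GPa = 3 × 10¹⁰ Pa
  k = 143.7 MN/m = 1.437 × 10⁸ N/m
Substitute:
  A = ((1.437 × 10⁸) × 1.42) / (3 × 10¹⁰)
  A = 0.006802 m²
Final answer: A = 0.006802 m²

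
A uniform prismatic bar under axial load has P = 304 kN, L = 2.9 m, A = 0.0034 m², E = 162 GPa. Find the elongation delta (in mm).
Model: a uniform prismatic bar under axial load, so delta = (P·L) / (A·E).
Convert to SI units:
  P = 304 kN = 304000 N
  E = 162 GPa = 1.62 × 10¹¹ Pa
Substitute:
  delta = (304000 × 2.9) / (0.0034 × (1.62 × 10¹¹))
  delta = 0.001601 m
Convert: delta = 0.001601 m = 1.601 mm
Final answer: delta = 1.601 mm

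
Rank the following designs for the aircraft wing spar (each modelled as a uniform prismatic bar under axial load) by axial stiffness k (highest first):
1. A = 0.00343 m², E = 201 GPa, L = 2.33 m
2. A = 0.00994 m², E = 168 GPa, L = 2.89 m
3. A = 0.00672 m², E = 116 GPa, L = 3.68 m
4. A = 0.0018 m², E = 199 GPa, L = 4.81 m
Model: a uniform prismatic bar under axial load, so k = (A·E) / L (SI units).
  Case 1: k = (0.00343 × (2.01 × 10¹¹)) / 2.33 = 2.959 × 10⁸ N/m = 295.9 MN/m
  Case 2: k = (0.00994 × (1.68 × 10¹¹)) / 2.89 = 5.778 × 10⁸ N/m = 577.8 MN/m
  Case 3: k = (0.00672 × (1.16 × 10¹¹)) / 3.68 = 2.118 × 10⁸ N/m = 211.8 MN/m
  Case 4: k = (0.0018 × (1.99 × 10¹¹)) / 4.81 = 7.447 × 10⁷ N/m = 74.47 MN/m
Ordering: 577.8 MN/m (case 2) > 295.9 MN/m (case 1) > 211.8 MN/m (case 3) > 74.47 MN/m (case 4)
Final answer: 2, 1, 3, 4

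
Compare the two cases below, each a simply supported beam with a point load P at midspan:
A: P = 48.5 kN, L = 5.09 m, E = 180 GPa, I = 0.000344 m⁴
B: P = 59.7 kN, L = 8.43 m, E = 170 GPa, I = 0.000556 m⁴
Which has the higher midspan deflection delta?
Model: a simply supported beam with a point load P at midspan, so delta = (P·L^3) / (48·E·I) (SI units).
  A: delta = (48500 × 5.09^3) / (48 × (1.8 × 10¹¹) × 0.000344) = 0.002152 m = 2.152 mm
  B: delta = (59700 × 8.43^3) / (48 × (1.7 × 10¹¹) × 0.000556) = 0.007883 m = 7.883 mm
7.883 mm > 2.152 mm, so B is larger.
Final answer: B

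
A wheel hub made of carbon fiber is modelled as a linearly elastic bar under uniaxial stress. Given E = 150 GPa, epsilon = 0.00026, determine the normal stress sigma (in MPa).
Model: a linearly elastic bar under uniaxial stress, so epsilon = sigma / E.
Solve for sigma: sigma = epsilon·E.
Convert to SI units:
  E = 150 GPa = 1.5 × 10¹¹ Pa
Substitute:
  sigma = 0.00026 × (1.5 × 10¹¹)
  sigma = 3.9 × 10⁷ Pa
Convert: sigma = 3.9 × 10⁷ Pa = 39 MPa
Final answer: sigma = 39 MPa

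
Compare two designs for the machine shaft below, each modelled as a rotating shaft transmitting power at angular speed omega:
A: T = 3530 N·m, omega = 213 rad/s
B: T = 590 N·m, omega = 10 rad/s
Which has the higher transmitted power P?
Model: a rotating shaft transmitting power at angular speed omega, so P = T·omega (SI units).
  A: P = 3530 × 213 = 751900 W = 751.9 kW
  B: P = 590 × 10 = 5900 W = 5.9 kW
751.9 kW > 5.9 kW, so A is larger.
Final answer: A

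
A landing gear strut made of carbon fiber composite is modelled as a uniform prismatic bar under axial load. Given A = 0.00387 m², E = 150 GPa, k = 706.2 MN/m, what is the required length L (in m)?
Model: a uniform prismatic bar under axial load, so k = (A·E) / L.
Solve for L: L = (A·E) / k.
Convert to SI units:
  E = 150 GPa = 1.5 × 10¹¹ Pa
  k = 706.2 MN/m = 7.062 × 10⁸ N/m
Substitute:
  L = (0.00387 × (1.5 × 10¹¹)) / (7.062 × 10⁸)
  L = 0.822 m
Final answer: L = 0.822 m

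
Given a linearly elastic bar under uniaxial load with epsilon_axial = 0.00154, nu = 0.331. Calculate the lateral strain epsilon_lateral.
Model: a linearly elastic bar under uniaxial load, so epsilon_lateral = -nu·epsilon_axial.
Substitute:
  epsilon_lateral = -(0.331 × 0.00154)
  epsilon_lateral = -0.0005097
Final answer: epsilon_lateral = -0.0005097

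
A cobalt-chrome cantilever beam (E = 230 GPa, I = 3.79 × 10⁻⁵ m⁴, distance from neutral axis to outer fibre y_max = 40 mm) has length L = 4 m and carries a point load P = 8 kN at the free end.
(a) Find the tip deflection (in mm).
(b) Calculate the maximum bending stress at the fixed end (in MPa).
(a) Tip deflection of a cantilever with an end point load: δ = P·L^3 / (3·E·I). Convert P = 8 kN = 8000 N, E = 230 GPa = 2.3 × 10¹¹ Pa.
  δ = (8000 × 4^3) / (3 × (2.3 × 10¹¹) × (3.79 × 10⁻⁵)) = 0.01958 m = 19.58 mm
(b) Maximum bending moment at the fixed end: M = P·L = 8000 × 4 = 32000 N·m. Convert y_max = 40 mm = 0.04 m.
  σ = M·y_max / I = (32000 × 0.04) / (3.79 × 10⁻⁵) = 3.377 × 10⁷ Pa = 33.77 MPa
Final answer: (a) δ = 19.58 mm, (b) σ = 33.77 MPa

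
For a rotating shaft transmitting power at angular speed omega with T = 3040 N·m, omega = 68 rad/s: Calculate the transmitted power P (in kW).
Model: a rotating shaft transmitting power at angular speed omega, so P = T·omega.
Substitute:
  P = 3040 × 68
  P = 206700 W
Convert: P = 206700 W = 206.7 kW
Final answer: P = 206.7 kW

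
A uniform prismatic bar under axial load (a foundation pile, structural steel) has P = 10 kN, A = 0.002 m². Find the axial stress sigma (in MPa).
Model: a uniform prismatic bar under axial load, so sigma = P / A.
Convert to SI units:
  P = 10 kN = 10000 N
Substitute:
  sigma = 10000 / 0.002
  sigma = 5 × 10⁶ Pa
Convert: sigma = 5 × 10⁶ Pa = 5 MPa
Final answer: sigma = 5 MPa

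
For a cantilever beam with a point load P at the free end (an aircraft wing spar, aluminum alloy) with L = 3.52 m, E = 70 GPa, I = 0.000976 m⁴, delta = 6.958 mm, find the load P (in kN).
Model: a cantilever beam with a point load P at the free end, so delta = (P·L^3) / (3·E·I).
Solve for P: P = (3·delta·E·I) / L^3.
Convert to SI units:
  E = 70 GPa = 7 × 10¹⁰ Pa
  delta = 6.958 mm = 0.006958 m
Substitute:
  P = (3 × 0.006958 × (7 × 10¹⁰) × 0.000976) / 3.52^3
  P = 32700 N
Convert: P = 32700 N = 32.7 kN
Final answer: P = 32.7 kN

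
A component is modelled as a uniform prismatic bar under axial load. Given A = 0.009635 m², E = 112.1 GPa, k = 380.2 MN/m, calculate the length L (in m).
Model: a uniform prismatic bar under axial load, so k = (A·E) / L.
Solve for L: L = (A·E) / k.
Convert to SI units:
  E = 112.1 GPa = 1.121 × 10¹¹ Pa
  k = 380.2 MN/m = 3.802 × 10⁸ N/m
Substitute:
  L = (0.009635 × (1.121 × 10¹¹)) / (3.802 × 10⁸)
  L = 2.841 m
Final answer: L = 2.841 m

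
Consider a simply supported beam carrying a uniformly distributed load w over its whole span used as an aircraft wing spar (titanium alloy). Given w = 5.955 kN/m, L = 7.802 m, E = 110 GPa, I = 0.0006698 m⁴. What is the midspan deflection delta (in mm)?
Model: a simply supported beam carrying a uniformly distributed load w over its whole span, so delta = (5·w·L^4) / (384·E·I).
Convert to SI units:
  w = 5.955 kN/m = 5955 N/m
  E = 110 GPa = 1.1 × 10¹¹ Pa
Substitute:
  delta = (5 × 5955 × 7.802^4) / (384 × (1.1 × 10¹¹) × 0.0006698)
  delta = 0.003899 m
Convert: delta = 0.003899 m = 3.899 mm
Final answer: delta = 3.899 mm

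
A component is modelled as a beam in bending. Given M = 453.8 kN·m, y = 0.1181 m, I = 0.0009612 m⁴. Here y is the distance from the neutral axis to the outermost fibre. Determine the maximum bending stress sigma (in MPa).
Model: a beam in bending, so sigma = (M·y) / I.
Convert to SI units:
  M = 453.8 kN·m = 453800 N·m
Substitute:
  sigma = (453800 × 0.1181) / 0.0009612
  sigma = 5.576 × 10⁷ Pa
Convert: sigma = 5.576 × 10⁷ Pa = 55.76 MPa
Final answer: sigma = 55.76 MPa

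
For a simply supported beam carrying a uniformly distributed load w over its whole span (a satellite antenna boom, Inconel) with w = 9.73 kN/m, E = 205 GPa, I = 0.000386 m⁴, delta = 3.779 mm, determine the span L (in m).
Model: a simply supported beam carrying a uniformly distributed load w over its whole span, so delta = (5·w·L^4) / (384·E·I).
Solve for L: L = ((384·delta·E·I) / (5·w))^(1/4).
Convert to SI units:
  w = 9.73 kN/m = 9730 N/m
  E = 205 GPa = 2.05 × 10¹¹ Pa
  delta = 3.779 mm = 0.003779 m
Substitute:
  L = ((384 × 0.003779 × (2.05 × 10¹¹) × 0.000386) / (5 × 9730))^(1/4)
  L = 6.97 m
Final answer: L = 6.97 m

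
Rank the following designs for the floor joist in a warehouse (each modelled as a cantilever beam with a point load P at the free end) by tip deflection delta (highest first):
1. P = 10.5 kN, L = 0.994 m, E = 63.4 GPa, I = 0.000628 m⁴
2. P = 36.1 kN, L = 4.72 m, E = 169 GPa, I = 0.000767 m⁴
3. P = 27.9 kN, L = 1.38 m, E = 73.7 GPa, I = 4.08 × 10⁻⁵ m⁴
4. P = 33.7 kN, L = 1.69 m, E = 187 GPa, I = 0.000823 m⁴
Model: a cantilever beam with a point load P at the free end, so delta = (P·L^3) / (3·E·I) (SI units).
  Case 1: delta = (10500 × 0.994^3) / (3 × (6.34 × 10¹⁰) × 0.000628) = 8.633 × 10⁻⁵ m = 0.08633 mm
  Case 2: delta = (36100 × 4.72^3) / (3 × (1.69 × 10¹¹) × 0.000767) = 0.009762 m = 9.762 mm
  Case 3: delta = (27900 × 1.38^3) / (3 × (7.37 × 10¹⁰) × (4.08 × 10⁻⁵)) = 0.008128 m = 8.128 mm
  Case 4: delta = (33700 × 1.69^3) / (3 × (1.87 × 10¹¹) × 0.000823) = 0.0003523 m = 0.3523 mm
Ordering: 9.762 mm (case 2) > 8.128 mm (case 3) > 0.3523 mm (case 4) > 0.08633 mm (case 1)
Final answer: 2, 3, 4, 1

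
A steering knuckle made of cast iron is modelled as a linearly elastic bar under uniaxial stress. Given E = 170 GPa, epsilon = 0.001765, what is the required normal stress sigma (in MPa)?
Model: a linearly elastic bar under uniaxial stress, so epsilon = sigma / E.
Solve for sigma: sigma = epsilon·E.
Convert to SI units:
  E = 170 GPa = 1.7 × 10¹¹ Pa
Substitute:
  sigma = 0.001765 × (1.7 × 10¹¹)
  sigma = 3 × 10⁸ Pa
Convert: sigma = 3 × 10⁸ Pa = 300 MPa
Final answer: sigma = 300 MPa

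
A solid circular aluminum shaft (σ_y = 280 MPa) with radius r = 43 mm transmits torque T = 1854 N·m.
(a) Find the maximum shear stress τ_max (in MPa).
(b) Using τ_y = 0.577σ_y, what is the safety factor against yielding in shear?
(a) For a solid circular shaft, τ_max = T·r/J with J = π·r^4/2, i.e. τ_max = 2·T / (π·r^3). Convert r = 43 mm = 0.043 m.
  τ_max = (2 × 1854) / (π × 0.043^3) = 1.485 × 10⁷ Pa = 14.85 MPa
(b) τ_y = 0.577 × 280 = 161.56 MPa
  SF = τ_y/τ_max = 161.56 / 14.85 = 10.88
Final answer: (a) τ_max = 14.85 MPa, (b) SF = 10.88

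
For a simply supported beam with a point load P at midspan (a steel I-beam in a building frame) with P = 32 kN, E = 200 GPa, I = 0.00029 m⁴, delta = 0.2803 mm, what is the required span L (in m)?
Model: a simply supported beam with a point load P at midspan, so delta = (P·L^3) / (48·E·I).
Solve for L: L = ((48·delta·E·I) / P)^(1/3).
Convert to SI units:
  P = 32 kN = 32000 N
  E = 200 GPa = 2 × 10¹¹ Pa
  delta = 0.2803 mm = 0.0002803 m
Substitute:
  L = ((48 × 0.0002803 × (2 × 10¹¹) × 0.00029) / 32000)^(1/3)
  L = 2.9 m
Final answer: L = 2.9 m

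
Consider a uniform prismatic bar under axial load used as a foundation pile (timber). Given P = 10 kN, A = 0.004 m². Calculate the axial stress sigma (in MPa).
Model: a uniform prismatic bar under axial load, so sigma = P / A.
Convert to SI units:
  P = 10 kN = 10000 N
Substitute:
  sigma = 10000 / 0.004
  sigma = 2.5 × 10⁶ Pa
Convert: sigma = 2.5 × 10⁶ Pa = 2.5 MPa
Final answer: sigma = 2.5 MPa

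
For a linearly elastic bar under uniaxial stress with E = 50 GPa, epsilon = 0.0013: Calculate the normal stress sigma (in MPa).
Model: a linearly elastic bar under uniaxial stress, so sigma = E·epsilon.
Convert to SI units:
  E = 50 GPa = 5 × 10¹⁰ Pa
Substitute:
  sigma = (5 × 10¹⁰) × 0.0013
  sigma = 6.5 × 10⁷ Pa
Convert: sigma = 6.5 × 10⁷ Pa = 65 MPa
Final answer: sigma = 65 MPa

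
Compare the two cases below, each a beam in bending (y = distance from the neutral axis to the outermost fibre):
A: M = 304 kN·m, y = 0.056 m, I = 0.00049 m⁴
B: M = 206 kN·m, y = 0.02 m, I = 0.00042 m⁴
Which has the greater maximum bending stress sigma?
Model: a beam in bending (y = distance from the neutral axis to the outermost fibre), so sigma = (M·y) / I (SI units).
  A: sigma = (304000 × 0.056) / 0.00049 = 3.474 × 10⁷ Pa = 34.74 MPa
  B: sigma = (206000 × 0.02) / 0.00042 = 9.81 × 10⁶ Pa = 9.81 MPa
34.74 MPa > 9.81 MPa, so A is larger.
Final answer: A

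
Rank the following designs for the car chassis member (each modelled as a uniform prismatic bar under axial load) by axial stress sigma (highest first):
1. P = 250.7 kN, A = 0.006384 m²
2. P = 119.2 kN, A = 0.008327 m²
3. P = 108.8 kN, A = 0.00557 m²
Model: a uniform prismatic bar under axial load, so sigma = P / A (SI units).
  Case 1: sigma = 250700 / 0.006384 = 3.927 × 10⁷ Pa = 39.27 MPa
  Case 2: sigma = 119200 / 0.008327 = 1.431 × 10⁷ Pa = 14.31 MPa
  Case 3: sigma = 108800 / 0.00557 = 1.953 × 10⁷ Pa = 19.53 MPa
Ordering: 39.27 MPa (case 1) > 19.53 MPa (case 3) > 14.31 MPa (case 2)
Final answer: 1, 3, 2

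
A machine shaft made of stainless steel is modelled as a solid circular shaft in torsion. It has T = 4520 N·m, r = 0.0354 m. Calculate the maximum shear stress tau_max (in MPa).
Model: a solid circular shaft in torsion, so tau_max = (2·T) / (π·r^3).
Substitute:
  tau_max = (2 × 4520) / (π × 0.0354^3)
  tau_max = 6.486 × 10⁷ Pa
Convert: tau_max = 6.486 × 10⁷ Pa = 64.86 MPa
Final answer: tau_max = 64.86 MPa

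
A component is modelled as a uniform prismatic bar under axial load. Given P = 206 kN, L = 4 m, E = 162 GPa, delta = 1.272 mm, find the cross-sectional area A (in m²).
Model: a uniform prismatic bar under axial load, so delta = (P·L) / (A·E).
Solve for A: A = (P·L) / (delta·E).
Convert to SI units:
  P = 206 kN = 206000 N
  E = 162 GPa = 1.62 × 10¹¹ Pa
  delta = 1.272 mm = 0.001272 m
Substitute:
  A = (206000 × 4) / (0.001272 × (1.62 × 10¹¹))
  A = 0.003999 m²
Final answer: A = 0.003999 m²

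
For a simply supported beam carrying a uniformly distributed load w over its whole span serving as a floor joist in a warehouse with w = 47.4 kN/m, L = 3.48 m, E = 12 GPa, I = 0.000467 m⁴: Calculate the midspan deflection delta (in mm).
Model: a simply supported beam carrying a uniformly distributed load w over its whole span, so delta = (5·w·L^4) / (384·E·I).
Convert to SI units:
  w = 47.4 kN/m = 47400 N/m
  E = 12 GPa = 1.2 × 10¹⁰ Pa
Substitute:
  delta = (5 × 47400 × 3.48^4) / (384 × (1.2 × 10¹⁰) × 0.000467)
  delta = 0.01615 m
Convert: delta = 0.01615 m = 16.15 mm
Final answer: delta = 16.15 mm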